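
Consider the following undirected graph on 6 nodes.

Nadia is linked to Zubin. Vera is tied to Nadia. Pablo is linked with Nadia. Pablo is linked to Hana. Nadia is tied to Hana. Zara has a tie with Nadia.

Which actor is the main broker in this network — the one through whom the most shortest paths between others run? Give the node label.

Nadia

Unnormalized betweenness of each node: Hana:0, Nadia:9, Pablo:0, Vera:0, Zara:0, Zubin:0.
Nadia has the largest value, 9, making it the main broker — the node through which the most shortest paths run.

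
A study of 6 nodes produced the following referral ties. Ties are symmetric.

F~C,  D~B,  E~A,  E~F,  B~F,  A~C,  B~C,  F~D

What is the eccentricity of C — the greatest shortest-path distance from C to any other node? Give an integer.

2

Distances from C: A:1, B:1, D:2, E:2, F:1.
The largest is 2 (to E and D), so the eccentricity of C is 2.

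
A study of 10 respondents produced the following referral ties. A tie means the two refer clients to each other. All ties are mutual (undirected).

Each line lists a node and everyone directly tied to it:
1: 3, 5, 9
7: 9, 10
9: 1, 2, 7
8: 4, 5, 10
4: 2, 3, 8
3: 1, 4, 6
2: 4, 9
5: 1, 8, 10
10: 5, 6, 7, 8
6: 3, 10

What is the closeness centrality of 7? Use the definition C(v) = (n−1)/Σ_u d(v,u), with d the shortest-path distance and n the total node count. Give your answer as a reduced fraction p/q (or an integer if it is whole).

1/2

Distances from 7: 1:2, 2:2, 3:3, 4:3, 5:2, 6:2, 8:2, 9:1, 10:1. Sum = 18.
n = 10, so closeness = 9/18 = 1/2.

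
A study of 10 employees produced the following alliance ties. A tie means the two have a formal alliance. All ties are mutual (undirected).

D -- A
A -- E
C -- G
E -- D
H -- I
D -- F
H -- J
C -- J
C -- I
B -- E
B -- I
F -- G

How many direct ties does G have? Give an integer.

G is directly tied to C and F. That is 2 neighbors, so the degree of G is 2.

2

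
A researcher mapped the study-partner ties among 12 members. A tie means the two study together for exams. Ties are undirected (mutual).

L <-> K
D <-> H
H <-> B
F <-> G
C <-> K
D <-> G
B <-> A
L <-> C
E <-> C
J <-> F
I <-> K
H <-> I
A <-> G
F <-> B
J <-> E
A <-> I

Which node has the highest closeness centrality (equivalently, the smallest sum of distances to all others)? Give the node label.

Farness (sum of distances to all others) for each node — A:24, B:25, C:28, D:28, E:29, F:25, G:25, H:24, I:23, J:27, K:25, L:31.
The smallest farness is 23, for I, so I has the highest closeness.

I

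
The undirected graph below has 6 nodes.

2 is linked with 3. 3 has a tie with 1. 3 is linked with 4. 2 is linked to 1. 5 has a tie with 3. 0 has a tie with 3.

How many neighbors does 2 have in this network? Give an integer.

2 is directly tied to 1 and 3. That is 2 neighbors, so the degree of 2 is 2.

2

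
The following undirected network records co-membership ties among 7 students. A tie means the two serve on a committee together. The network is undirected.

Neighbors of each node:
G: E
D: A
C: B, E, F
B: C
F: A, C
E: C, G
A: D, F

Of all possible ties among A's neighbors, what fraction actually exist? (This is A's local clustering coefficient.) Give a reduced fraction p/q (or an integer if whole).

A's neighbors: D and F (k = 2).
Possible neighbor pairs: C(2,2) = 1. Edges among them: none → e = 0.
Clustering(A) = 0/1.

0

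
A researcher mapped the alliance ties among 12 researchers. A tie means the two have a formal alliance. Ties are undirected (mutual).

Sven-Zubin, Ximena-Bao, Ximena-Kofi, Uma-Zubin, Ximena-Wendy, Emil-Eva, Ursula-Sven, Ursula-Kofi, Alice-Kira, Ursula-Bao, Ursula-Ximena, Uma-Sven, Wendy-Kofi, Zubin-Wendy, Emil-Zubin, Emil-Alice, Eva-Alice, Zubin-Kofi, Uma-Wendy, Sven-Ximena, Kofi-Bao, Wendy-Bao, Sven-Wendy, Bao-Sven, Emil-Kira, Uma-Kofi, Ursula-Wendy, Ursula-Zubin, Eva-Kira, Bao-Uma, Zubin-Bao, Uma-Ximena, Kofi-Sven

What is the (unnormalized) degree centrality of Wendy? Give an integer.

Wendy is directly tied to Bao, Kofi, Sven, Uma, Ursula, Ximena, and Zubin. That is 7 neighbors, so the degree of Wendy is 7.

7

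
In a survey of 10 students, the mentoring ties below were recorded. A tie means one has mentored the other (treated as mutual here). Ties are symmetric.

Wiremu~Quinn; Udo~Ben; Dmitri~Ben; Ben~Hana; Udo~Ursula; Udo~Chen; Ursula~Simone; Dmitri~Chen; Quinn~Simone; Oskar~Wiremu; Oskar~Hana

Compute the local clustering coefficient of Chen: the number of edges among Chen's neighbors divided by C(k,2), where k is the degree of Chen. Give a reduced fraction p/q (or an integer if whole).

Chen's neighbors: Dmitri and Udo (k = 2).
Possible neighbor pairs: C(2,2) = 1. Edges among them: none → e = 0.
Clustering(Chen) = 0/1.

0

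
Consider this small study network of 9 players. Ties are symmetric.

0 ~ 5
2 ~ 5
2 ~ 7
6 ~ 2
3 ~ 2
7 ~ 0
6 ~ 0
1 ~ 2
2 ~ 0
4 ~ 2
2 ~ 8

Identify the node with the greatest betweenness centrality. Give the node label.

Unnormalized betweenness of each node: 0:3/2, 1:0, 2:47/2, 3:0, 4:0, 5:0, 6:0, 7:0, 8:0.
2 has the largest value, 47/2, making it the main broker — the node through which the most shortest paths run.

2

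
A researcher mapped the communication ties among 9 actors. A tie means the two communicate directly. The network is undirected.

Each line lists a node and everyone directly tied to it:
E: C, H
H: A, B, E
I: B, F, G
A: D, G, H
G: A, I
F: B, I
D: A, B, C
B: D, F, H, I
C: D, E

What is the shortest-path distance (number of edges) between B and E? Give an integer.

2

One shortest route is B – H – E, which uses 2 edges, and B and E are not directly tied, so nothing shorter exists. So d(B,E) = 2.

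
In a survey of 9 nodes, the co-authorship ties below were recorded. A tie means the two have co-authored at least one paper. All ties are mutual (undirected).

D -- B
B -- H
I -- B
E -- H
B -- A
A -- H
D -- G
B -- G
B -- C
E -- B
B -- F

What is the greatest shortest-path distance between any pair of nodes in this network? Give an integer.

2

Eccentricity of each node (its greatest distance to any other): A:2, B:1, C:2, D:2, E:2, F:2, G:2, H:2, I:2.
The maximum eccentricity is 2, realized for instance by the pair I–G via I – B – G. So the diameter is 2.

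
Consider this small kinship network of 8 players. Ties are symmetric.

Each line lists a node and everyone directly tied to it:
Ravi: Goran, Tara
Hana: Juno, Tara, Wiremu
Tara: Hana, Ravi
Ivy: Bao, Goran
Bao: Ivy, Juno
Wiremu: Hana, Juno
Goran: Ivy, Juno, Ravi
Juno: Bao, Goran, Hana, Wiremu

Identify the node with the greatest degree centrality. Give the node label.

Juno

Degrees — Bao:2, Goran:3, Hana:3, Ivy:2, Juno:4, Ravi:2, Tara:2, Wiremu:2.
The maximum is 4, attained only by Juno.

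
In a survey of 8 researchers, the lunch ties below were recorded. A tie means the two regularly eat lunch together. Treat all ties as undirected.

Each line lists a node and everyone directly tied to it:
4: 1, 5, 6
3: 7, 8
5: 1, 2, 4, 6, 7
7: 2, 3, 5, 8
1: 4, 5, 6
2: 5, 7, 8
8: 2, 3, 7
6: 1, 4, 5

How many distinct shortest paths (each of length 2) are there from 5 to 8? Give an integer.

2

The shortest distance is 2. The length-2 paths are: 5–2–8; 5–7–8.
That gives 2 distinct shortest paths.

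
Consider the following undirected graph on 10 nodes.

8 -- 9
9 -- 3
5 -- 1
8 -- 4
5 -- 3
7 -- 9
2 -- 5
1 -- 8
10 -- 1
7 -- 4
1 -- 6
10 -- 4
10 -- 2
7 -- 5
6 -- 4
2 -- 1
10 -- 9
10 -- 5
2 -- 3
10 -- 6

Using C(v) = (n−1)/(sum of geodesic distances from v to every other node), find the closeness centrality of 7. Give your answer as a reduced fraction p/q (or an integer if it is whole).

Distances from 7: 1:2, 2:2, 3:2, 4:1, 5:1, 6:2, 8:2, 9:1, 10:2. Sum = 15.
n = 10, so closeness = 9/15 = 3/5.

3/5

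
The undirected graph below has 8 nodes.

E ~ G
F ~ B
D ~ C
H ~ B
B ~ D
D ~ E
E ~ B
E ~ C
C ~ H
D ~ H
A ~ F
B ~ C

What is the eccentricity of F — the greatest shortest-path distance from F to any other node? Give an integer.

Distances from F: A:1, B:1, C:2, D:2, E:2, G:3, H:2.
The largest is 3 (to G), so the eccentricity of F is 3.

3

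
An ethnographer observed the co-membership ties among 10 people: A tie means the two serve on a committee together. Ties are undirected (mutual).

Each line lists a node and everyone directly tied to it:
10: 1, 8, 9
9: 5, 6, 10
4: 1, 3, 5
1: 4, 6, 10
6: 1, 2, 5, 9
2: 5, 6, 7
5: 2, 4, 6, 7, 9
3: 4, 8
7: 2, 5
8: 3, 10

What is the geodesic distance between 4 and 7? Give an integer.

One shortest route is 4 – 5 – 7, which uses 2 edges, and 4 and 7 are not directly tied, so nothing shorter exists. So d(4,7) = 2.

2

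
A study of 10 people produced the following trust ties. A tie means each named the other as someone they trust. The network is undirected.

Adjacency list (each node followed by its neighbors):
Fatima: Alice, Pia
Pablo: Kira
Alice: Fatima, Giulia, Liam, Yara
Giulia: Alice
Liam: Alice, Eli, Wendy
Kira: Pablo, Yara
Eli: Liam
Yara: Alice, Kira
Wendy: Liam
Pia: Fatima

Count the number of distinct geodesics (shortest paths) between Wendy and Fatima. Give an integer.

1

The shortest distance is 3, and the only length-3 path is Wendy–Liam–Alice–Fatima. So there is exactly 1 shortest path.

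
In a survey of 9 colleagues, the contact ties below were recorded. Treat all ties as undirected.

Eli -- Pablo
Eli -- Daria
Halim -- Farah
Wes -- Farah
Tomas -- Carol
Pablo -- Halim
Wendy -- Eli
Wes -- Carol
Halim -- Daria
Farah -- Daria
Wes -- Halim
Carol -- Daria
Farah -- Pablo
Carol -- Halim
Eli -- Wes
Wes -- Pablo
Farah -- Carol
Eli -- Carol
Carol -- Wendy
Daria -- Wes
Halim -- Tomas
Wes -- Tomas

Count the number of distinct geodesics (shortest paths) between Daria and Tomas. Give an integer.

3

The shortest distance is 2. The length-2 paths are: Daria–Wes–Tomas; Daria–Halim–Tomas; Daria–Carol–Tomas.
That gives 3 distinct shortest paths.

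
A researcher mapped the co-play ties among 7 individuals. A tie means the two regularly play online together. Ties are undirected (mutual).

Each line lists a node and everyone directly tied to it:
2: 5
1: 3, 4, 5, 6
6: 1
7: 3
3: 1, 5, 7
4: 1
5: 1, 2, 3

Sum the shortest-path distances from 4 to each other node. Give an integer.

Distances from 4: 1:1, 2:3, 3:2, 5:2, 6:2, 7:3.
Sum = 1 + 3 + 2 + 2 + 2 + 3 = 13.

13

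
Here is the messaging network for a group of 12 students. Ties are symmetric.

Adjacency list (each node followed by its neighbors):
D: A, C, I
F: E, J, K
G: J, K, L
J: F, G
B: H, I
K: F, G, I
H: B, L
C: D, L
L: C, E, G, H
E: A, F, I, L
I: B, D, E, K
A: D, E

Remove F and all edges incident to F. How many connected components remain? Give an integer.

1

F's neighbors (E, J, and K) remain reachable from one another through other ties, so the rest of the network stays in one piece.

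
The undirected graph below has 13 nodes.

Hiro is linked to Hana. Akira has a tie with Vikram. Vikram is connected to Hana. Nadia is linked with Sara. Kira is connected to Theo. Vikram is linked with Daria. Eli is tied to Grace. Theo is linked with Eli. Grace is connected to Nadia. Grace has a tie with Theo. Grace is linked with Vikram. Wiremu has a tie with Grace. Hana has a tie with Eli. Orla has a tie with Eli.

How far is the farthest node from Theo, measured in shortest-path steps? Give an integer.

3

Distances from Theo: Akira:3, Daria:3, Eli:1, Grace:1, Hana:2, Hiro:3, Kira:1, Nadia:2, Orla:2, Sara:3, Vikram:2, Wiremu:2.
The largest is 3 (to Hiro, Sara, Akira, and Daria), so the eccentricity of Theo is 3.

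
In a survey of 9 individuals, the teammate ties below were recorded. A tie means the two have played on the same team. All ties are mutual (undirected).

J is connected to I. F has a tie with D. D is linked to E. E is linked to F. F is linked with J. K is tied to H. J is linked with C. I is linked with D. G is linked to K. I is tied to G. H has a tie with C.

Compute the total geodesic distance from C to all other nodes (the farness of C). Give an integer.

Distances from C: D:3, E:3, F:2, G:3, H:1, I:2, J:1, K:2.
Sum = 3 + 3 + 2 + 3 + 1 + 2 + 1 + 2 = 17.

17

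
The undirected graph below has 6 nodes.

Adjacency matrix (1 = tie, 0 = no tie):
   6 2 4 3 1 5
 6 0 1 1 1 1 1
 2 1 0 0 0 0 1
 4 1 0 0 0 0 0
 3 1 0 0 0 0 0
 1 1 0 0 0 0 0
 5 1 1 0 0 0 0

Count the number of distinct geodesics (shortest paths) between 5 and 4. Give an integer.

The shortest distance is 2, and the only length-2 path is 5–6–4. So there is exactly 1 shortest path.

1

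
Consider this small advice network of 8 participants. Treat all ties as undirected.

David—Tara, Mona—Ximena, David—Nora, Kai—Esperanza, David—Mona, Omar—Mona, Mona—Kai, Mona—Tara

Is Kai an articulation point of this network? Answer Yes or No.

Removing Kai leaves {David, Mona, Nora, Omar, Tara, and Ximena} with no path to {Esperanza}, so the network splits into 2 components. Kai is a cut vertex.

Yes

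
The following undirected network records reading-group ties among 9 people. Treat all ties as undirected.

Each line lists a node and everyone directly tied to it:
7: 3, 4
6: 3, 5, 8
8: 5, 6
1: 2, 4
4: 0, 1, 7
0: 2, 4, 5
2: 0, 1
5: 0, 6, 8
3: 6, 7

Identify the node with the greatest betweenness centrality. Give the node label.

Unnormalized betweenness of each node: 0:31/3, 1:4/3, 2:11/6, 3:10/3, 4:47/6, 5:8, 6:13/3, 7:4, 8:0.
0 has the largest value, 31/3, making it the main broker — the node through which the most shortest paths run.

0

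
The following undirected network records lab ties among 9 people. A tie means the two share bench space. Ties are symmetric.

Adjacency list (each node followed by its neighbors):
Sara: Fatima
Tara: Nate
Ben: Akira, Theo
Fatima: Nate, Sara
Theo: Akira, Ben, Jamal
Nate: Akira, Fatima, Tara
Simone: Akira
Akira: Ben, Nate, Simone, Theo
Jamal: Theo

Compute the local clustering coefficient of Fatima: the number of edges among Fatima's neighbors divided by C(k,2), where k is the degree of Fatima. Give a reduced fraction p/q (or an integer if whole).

0

Fatima's neighbors: Nate and Sara (k = 2).
Possible neighbor pairs: C(2,2) = 1. Edges among them: none → e = 0.
Clustering(Fatima) = 0/1.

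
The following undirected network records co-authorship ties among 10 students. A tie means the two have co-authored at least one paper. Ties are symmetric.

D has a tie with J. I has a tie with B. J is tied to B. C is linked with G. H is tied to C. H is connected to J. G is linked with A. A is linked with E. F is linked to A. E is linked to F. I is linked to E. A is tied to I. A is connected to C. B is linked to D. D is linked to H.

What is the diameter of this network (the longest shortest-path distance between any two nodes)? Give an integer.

4

Eccentricity of each node (its greatest distance to any other): A:3, B:3, C:3, D:4, E:3, F:4, G:3, H:3, I:3, J:4.
The maximum eccentricity is 4, realized for instance by the pair D–F via D – B – I – E – F. So the diameter is 4.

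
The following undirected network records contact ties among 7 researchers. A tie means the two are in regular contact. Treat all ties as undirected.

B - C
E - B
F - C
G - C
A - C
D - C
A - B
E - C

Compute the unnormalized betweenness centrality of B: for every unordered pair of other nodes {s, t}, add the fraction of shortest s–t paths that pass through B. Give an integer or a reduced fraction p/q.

1/2

Pairs whose geodesics pass through B — A–E: 1/2.
All other pairs contribute 0.
Summing the contributions gives betweenness(B) = 1/2.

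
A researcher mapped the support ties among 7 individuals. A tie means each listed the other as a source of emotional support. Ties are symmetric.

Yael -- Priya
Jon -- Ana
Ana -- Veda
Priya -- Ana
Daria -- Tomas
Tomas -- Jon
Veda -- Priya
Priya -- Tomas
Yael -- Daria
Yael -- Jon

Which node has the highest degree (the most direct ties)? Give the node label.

Degrees — Ana:3, Daria:2, Jon:3, Priya:4, Tomas:3, Veda:2, Yael:3.
The maximum is 4, attained only by Priya.

Priya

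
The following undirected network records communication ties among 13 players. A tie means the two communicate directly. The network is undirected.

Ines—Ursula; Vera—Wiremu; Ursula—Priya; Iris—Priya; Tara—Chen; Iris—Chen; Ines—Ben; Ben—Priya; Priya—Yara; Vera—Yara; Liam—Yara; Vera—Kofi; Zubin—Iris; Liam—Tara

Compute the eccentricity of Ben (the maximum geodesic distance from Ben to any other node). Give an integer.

4

Distances from Ben: Chen:3, Ines:1, Iris:2, Kofi:4, Liam:3, Priya:1, Tara:4, Ursula:2, Vera:3, Wiremu:4, Yara:2, Zubin:3.
The largest is 4 (to Kofi, Wiremu, and Tara), so the eccentricity of Ben is 4.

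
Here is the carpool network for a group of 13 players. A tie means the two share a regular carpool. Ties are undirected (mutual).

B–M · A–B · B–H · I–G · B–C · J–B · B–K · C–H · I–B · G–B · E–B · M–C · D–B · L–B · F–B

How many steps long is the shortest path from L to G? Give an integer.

2

One shortest route is L – B – G, which uses 2 edges, and L and G are not directly tied, so nothing shorter exists. So d(L,G) = 2.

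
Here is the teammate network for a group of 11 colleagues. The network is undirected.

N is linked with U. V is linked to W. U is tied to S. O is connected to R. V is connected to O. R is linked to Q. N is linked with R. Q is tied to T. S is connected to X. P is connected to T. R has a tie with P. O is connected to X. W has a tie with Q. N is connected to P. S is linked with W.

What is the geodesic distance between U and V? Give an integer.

One shortest route is U – S – W – V, which uses 3 edges, and at distance 2 from U we only reach {P, R, W, X}, which does not include V. So d(U,V) = 3.

3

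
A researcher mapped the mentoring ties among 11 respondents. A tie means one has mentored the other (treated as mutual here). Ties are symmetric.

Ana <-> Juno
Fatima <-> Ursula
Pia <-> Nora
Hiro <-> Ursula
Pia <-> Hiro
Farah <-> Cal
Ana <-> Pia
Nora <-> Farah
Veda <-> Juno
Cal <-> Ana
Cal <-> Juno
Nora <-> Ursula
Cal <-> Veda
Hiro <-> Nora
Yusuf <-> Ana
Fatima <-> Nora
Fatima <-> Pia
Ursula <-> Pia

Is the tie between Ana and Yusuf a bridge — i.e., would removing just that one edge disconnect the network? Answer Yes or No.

Without the Ana–Yusuf edge there is no alternate route between Ana and Yusuf, so the network disconnects. It is a bridge.

Yes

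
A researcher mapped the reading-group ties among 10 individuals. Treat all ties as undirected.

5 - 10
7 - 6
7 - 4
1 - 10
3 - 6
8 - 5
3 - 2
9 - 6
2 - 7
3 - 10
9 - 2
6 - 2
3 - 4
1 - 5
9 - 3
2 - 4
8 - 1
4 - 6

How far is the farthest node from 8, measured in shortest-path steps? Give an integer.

5

Distances from 8: 1:1, 2:4, 3:3, 4:4, 5:1, 6:4, 7:5, 9:4, 10:2.
The largest is 5 (to 7), so the eccentricity of 8 is 5.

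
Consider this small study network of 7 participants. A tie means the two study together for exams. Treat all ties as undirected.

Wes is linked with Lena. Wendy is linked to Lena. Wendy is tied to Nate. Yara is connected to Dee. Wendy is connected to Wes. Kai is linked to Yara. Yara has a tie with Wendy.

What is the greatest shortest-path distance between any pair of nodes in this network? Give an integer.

3

Eccentricity of each node (its greatest distance to any other): Dee:3, Kai:3, Lena:3, Nate:3, Wendy:2, Wes:3, Yara:2.
The maximum eccentricity is 3, realized for instance by the pair Nate–Kai via Nate – Wendy – Yara – Kai. So the diameter is 3.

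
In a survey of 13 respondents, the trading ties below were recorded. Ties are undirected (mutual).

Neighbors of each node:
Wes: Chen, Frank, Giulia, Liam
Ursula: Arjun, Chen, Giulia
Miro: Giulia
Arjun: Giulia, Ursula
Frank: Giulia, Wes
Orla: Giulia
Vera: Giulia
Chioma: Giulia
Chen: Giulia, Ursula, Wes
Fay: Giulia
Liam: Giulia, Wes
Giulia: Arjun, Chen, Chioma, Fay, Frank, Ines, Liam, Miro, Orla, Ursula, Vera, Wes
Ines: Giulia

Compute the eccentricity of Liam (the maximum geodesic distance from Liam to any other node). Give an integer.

2

Distances from Liam: Arjun:2, Chen:2, Chioma:2, Fay:2, Frank:2, Giulia:1, Ines:2, Miro:2, Orla:2, Ursula:2, Vera:2, Wes:1.
The largest is 2 (to Vera, Orla, Arjun, Fay, Miro, Chioma, Ursula, Ines, Chen, and Frank), so the eccentricity of Liam is 2.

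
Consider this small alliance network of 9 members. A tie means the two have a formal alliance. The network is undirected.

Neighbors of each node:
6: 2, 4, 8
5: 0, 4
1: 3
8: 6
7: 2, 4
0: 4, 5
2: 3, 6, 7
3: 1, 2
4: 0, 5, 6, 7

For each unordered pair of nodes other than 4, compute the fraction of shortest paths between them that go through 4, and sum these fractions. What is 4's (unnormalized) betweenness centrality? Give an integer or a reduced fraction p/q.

Pairs whose geodesics pass through 4 — 7–0: 1; 7–8: 1/2; 7–6: 1/2; 7–5: 1; 0–2: 2/2; 0–3: 2/2; 0–8: 1; 0–6: 1; 0–1: 2/2; 2–5: 2/2; 3–5: 2/2; 8–5: 1; 6–5: 1; 5–1: 2/2.
All other pairs contribute 0.
Summing the contributions gives betweenness(4) = 13.

13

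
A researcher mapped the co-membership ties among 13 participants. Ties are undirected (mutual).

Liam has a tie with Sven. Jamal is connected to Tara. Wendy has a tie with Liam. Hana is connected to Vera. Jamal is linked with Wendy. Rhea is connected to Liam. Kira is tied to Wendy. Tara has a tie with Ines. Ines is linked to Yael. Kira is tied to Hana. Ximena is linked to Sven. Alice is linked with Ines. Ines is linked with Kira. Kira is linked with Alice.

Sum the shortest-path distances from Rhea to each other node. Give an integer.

Distances from Rhea: Alice:4, Hana:4, Ines:4, Jamal:3, Kira:3, Liam:1, Sven:2, Tara:4, Vera:5, Wendy:2, Ximena:3, Yael:5.
Sum = 4 + 4 + 4 + 3 + 3 + 1 + 2 + 4 + 5 + 2 + 3 + 5 = 40.

40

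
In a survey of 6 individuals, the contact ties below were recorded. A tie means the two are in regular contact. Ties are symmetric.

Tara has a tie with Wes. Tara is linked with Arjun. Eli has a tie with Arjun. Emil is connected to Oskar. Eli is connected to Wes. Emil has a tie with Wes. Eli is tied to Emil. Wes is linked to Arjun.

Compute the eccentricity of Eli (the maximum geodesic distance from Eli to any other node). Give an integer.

2

Distances from Eli: Arjun:1, Emil:1, Oskar:2, Tara:2, Wes:1.
The largest is 2 (to Tara and Oskar), so the eccentricity of Eli is 2.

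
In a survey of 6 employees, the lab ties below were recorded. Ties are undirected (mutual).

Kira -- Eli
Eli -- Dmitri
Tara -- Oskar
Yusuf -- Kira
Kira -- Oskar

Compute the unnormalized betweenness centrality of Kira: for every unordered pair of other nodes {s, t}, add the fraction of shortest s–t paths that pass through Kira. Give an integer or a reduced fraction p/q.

8

Pairs whose geodesics pass through Kira — Dmitri–Tara: 1; Dmitri–Oskar: 1; Dmitri–Yusuf: 1; Tara–Yusuf: 1; Tara–Eli: 1; Oskar–Yusuf: 1; Oskar–Eli: 1; Yusuf–Eli: 1.
All other pairs contribute 0.
Summing the contributions gives betweenness(Kira) = 8.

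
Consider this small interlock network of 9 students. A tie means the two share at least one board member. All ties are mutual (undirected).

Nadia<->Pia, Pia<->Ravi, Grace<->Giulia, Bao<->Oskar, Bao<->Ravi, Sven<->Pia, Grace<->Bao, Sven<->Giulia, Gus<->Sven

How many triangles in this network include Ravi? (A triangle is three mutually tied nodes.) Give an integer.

0

Ravi's neighbors are Bao and Pia, but none of them are tied to each other, so no triangle contains Ravi.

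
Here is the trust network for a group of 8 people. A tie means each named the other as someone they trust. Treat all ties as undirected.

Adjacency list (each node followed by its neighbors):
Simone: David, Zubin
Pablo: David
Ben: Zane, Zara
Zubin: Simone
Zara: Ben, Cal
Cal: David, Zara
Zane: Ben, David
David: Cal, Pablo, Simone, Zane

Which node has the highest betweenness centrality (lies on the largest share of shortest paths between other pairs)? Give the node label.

Unnormalized betweenness of each node: Ben:1, Cal:4, David:15, Pablo:0, Simone:6, Zane:4, Zara:1, Zubin:0.
David has the largest value, 15, making it the main broker — the node through which the most shortest paths run.

David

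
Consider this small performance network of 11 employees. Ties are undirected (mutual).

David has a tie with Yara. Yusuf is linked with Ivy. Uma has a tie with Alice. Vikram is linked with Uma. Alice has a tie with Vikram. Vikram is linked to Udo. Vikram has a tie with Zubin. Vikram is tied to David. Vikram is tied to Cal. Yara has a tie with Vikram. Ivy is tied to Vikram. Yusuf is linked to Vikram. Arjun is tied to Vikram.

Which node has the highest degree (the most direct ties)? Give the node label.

Vikram

Degrees — Alice:2, Arjun:1, Cal:1, David:2, Ivy:2, Udo:1, Uma:2, Vikram:10, Yara:2, Yusuf:2, Zubin:1.
The maximum is 10, attained only by Vikram.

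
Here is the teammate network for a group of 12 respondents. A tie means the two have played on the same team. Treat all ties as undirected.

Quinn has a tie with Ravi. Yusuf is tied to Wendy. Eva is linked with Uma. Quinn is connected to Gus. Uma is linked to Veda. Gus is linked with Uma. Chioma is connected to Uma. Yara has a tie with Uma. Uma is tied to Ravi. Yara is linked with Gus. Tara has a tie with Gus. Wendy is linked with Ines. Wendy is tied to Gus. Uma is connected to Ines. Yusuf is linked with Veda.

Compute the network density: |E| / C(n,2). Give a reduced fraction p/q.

5/22

There are 15 edges and 12 nodes, so the maximum possible is C(12,2) = 66.
Density = 15/66 = 5/22.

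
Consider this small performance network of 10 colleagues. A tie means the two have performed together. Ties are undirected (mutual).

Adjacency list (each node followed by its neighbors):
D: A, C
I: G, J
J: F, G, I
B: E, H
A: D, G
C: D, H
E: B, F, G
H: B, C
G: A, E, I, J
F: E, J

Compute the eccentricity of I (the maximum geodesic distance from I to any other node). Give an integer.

Distances from I: A:2, B:3, C:4, D:3, E:2, F:2, G:1, H:4, J:1.
The largest is 4 (to H and C), so the eccentricity of I is 4.

4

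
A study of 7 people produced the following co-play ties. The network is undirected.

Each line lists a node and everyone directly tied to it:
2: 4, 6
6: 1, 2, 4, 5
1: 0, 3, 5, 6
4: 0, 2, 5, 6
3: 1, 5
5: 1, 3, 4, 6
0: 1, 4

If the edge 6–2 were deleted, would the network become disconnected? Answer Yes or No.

Even without that edge, 6 still reaches 2 via 6 – 4 – 2, so the network stays connected. Not a bridge.

No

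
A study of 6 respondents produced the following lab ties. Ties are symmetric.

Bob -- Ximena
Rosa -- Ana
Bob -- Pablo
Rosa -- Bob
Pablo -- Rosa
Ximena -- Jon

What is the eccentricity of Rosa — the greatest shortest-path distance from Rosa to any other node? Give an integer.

3

Distances from Rosa: Ana:1, Bob:1, Jon:3, Pablo:1, Ximena:2.
The largest is 3 (to Jon), so the eccentricity of Rosa is 3.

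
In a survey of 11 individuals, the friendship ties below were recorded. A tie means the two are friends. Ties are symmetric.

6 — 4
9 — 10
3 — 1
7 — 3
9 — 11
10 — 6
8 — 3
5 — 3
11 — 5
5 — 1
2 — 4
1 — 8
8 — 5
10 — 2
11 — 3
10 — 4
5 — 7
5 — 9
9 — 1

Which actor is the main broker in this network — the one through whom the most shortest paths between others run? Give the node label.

Unnormalized betweenness of each node: 1:25/6, 2:0, 3:7/3, 4:1/2, 5:23/2, 6:0, 7:0, 8:0, 9:73/3, 10:43/2, 11:5/3.
9 has the largest value, 73/3, making it the main broker — the node through which the most shortest paths run.

9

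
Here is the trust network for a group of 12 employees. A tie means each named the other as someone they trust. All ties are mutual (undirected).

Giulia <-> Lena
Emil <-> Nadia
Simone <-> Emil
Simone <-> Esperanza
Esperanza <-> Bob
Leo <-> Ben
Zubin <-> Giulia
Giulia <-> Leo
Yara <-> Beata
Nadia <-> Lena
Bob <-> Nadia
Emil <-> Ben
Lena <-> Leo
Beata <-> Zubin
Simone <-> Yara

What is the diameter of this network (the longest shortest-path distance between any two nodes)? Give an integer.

Eccentricity of each node (its greatest distance to any other): Beata:4, Ben:4, Bob:4, Emil:4, Esperanza:4, Giulia:4, Lena:4, Leo:4, Nadia:4, Simone:4, Yara:4, Zubin:4.
The maximum eccentricity is 4, realized for instance by the pair Lena–Yara via Lena – Giulia – Zubin – Beata – Yara. So the diameter is 4.

4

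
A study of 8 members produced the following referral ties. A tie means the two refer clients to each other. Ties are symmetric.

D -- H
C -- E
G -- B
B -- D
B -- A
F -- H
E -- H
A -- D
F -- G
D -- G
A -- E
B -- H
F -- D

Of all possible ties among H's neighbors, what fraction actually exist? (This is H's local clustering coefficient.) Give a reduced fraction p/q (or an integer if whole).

H's neighbors: B, D, E, and F (k = 4).
Possible neighbor pairs: C(4,2) = 6. Edges among them: B–D, D–F → e = 2.
Clustering(H) = 2/6 = 1/3.

1/3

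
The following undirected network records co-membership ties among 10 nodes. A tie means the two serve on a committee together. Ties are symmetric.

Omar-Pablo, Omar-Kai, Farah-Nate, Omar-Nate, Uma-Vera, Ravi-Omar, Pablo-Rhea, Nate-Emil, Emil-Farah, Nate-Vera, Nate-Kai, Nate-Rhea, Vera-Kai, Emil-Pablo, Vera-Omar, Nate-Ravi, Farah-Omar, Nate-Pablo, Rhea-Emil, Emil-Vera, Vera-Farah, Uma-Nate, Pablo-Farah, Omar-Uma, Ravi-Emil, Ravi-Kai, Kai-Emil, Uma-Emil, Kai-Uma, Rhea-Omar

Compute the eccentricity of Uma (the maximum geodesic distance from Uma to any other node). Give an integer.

Distances from Uma: Emil:1, Farah:2, Kai:1, Nate:1, Omar:1, Pablo:2, Ravi:2, Rhea:2, Vera:1.
The largest is 2 (to Rhea, Pablo, Ravi, and Farah), so the eccentricity of Uma is 2.

2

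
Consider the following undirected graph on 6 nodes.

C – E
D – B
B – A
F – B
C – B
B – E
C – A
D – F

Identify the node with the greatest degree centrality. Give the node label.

B

Degrees — A:2, B:5, C:3, D:2, E:2, F:2.
The maximum is 5, attained only by B.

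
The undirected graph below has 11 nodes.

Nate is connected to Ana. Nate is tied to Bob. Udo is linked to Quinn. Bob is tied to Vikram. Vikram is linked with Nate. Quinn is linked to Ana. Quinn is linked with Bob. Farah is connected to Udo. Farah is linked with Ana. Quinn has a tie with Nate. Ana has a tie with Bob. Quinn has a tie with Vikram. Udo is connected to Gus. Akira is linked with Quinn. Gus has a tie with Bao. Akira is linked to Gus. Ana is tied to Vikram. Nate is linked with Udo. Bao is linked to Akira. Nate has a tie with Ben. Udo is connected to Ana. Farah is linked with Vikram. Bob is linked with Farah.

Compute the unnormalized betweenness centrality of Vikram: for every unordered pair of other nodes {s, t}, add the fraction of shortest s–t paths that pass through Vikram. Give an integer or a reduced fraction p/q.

19/20

Pairs whose geodesics pass through Vikram — Nate–Farah: 1/4; Quinn–Farah: 1/4; Farah–Ben: 1/4; Farah–Akira: 1/5.
All other pairs contribute 0.
Summing the contributions gives betweenness(Vikram) = 19/20.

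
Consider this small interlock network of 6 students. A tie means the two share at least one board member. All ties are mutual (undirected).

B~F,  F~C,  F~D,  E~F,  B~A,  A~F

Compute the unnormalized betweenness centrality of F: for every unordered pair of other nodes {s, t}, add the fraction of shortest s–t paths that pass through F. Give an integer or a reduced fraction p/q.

Pairs whose geodesics pass through F — E–A: 1; E–B: 1; E–D: 1; E–C: 1; A–D: 1; A–C: 1; B–D: 1; B–C: 1; D–C: 1.
All other pairs contribute 0.
Summing the contributions gives betweenness(F) = 9.

9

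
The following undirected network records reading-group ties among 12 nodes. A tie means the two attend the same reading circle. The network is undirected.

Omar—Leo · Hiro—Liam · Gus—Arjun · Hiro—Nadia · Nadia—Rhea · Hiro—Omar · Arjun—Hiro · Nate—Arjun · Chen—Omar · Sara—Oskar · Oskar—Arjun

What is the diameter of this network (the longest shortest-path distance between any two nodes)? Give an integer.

5

Eccentricity of each node (its greatest distance to any other): Arjun:3, Chen:5, Gus:4, Hiro:3, Leo:5, Liam:4, Nadia:4, Nate:4, Omar:4, Oskar:4, Rhea:5, Sara:5.
The maximum eccentricity is 5, realized for instance by the pair Sara–Chen via Sara – Oskar – Arjun – Hiro – Omar – Chen. So the diameter is 5.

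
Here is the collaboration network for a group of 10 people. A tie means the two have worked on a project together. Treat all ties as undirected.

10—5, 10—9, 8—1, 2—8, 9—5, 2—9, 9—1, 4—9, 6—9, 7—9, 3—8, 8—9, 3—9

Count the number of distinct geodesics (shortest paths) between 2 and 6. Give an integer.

The shortest distance is 2, and the only length-2 path is 2–9–6. So there is exactly 1 shortest path.

1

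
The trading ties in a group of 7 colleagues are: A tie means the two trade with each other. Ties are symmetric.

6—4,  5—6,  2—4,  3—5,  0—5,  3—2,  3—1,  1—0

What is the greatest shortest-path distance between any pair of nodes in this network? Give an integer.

3

Eccentricity of each node (its greatest distance to any other): 0:3, 1:3, 2:3, 3:2, 4:3, 5:2, 6:3.
The maximum eccentricity is 3, realized for instance by the pair 1–6 via 1 – 3 – 5 – 6. So the diameter is 3.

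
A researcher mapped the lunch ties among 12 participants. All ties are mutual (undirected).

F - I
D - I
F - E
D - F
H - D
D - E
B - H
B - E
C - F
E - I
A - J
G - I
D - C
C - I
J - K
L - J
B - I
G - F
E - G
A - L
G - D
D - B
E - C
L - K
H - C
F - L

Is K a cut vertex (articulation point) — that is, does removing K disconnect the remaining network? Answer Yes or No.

No

Even without K, every remaining node can still reach every other (the residual graph is connected), so K is not a cut vertex.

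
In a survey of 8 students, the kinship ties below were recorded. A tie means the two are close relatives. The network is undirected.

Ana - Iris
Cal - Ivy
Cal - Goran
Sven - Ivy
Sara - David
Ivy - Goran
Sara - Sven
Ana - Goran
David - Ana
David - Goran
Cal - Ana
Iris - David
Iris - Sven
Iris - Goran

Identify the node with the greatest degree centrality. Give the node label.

Degrees — Ana:4, Cal:3, David:4, Goran:5, Iris:4, Ivy:3, Sara:2, Sven:3.
The maximum is 5, attained only by Goran.

Goran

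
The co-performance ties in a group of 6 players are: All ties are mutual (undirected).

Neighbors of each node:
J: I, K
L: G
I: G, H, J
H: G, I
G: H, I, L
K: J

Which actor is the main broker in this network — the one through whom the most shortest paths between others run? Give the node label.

Unnormalized betweenness of each node: G:4, H:0, I:6, J:4, K:0, L:0.
I has the largest value, 6, making it the main broker — the node through which the most shortest paths run.

I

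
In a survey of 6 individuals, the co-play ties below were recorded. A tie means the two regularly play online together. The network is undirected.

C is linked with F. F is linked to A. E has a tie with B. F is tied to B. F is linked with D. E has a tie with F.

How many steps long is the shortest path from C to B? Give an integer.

2

One shortest route is C – F – B, which uses 2 edges, and C and B are not directly tied, so nothing shorter exists. So d(C,B) = 2.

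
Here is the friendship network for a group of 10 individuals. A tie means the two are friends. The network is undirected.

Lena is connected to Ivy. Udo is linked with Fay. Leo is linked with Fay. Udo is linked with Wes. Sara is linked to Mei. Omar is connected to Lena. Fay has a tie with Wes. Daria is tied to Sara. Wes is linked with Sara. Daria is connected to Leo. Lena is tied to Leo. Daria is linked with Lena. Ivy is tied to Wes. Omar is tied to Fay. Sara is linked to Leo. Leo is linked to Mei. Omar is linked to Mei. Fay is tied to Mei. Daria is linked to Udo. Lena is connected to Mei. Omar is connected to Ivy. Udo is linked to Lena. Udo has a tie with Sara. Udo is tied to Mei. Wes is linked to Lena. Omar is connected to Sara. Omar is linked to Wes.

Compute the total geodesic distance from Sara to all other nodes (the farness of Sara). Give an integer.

Distances from Sara: Daria:1, Fay:2, Ivy:2, Lena:2, Leo:1, Mei:1, Omar:1, Udo:1, Wes:1.
Sum = 1 + 2 + 2 + 2 + 1 + 1 + 1 + 1 + 1 = 12.

12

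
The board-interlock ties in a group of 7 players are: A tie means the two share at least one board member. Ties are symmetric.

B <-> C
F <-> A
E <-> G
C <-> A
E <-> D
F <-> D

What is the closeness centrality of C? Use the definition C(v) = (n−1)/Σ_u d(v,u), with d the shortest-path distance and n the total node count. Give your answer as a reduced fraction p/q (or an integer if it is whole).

3/8

Distances from C: A:1, B:1, D:3, E:4, F:2, G:5. Sum = 16.
n = 7, so closeness = 6/16 = 3/8.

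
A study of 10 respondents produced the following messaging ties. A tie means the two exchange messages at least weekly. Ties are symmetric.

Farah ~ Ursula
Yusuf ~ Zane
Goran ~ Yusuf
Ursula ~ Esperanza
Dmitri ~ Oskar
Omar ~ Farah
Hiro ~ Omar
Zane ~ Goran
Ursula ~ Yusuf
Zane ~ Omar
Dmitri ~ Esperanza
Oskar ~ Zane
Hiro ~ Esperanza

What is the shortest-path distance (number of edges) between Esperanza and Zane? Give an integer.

One shortest route is Esperanza – Hiro – Omar – Zane, which uses 3 edges, and at distance 2 from Esperanza we only reach {Farah, Omar, Oskar, Yusuf}, which does not include Zane. So d(Esperanza,Zane) = 3.

3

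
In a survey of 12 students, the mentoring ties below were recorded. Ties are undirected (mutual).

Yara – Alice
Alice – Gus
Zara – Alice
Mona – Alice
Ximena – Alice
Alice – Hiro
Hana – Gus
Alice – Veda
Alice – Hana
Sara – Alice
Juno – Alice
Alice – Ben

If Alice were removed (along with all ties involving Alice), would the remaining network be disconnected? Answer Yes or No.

Removing Alice leaves {Mona} with no path to {Juno}, so the network splits into 10 components. Alice is a cut vertex.

Yes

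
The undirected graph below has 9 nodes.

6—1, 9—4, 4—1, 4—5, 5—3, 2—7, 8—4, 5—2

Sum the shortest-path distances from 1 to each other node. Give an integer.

Distances from 1: 2:3, 3:3, 4:1, 5:2, 6:1, 7:4, 8:2, 9:2.
Sum = 3 + 3 + 1 + 2 + 1 + 4 + 2 + 2 = 18.

18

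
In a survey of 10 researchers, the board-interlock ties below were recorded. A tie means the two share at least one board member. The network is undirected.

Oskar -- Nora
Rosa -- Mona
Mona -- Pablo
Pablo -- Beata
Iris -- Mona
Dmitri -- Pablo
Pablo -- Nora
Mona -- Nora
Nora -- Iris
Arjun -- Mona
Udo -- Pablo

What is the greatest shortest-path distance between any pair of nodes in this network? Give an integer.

Eccentricity of each node (its greatest distance to any other): Arjun:3, Beata:3, Dmitri:3, Iris:3, Mona:2, Nora:2, Oskar:3, Pablo:2, Rosa:3, Udo:3.
The maximum eccentricity is 3, realized for instance by the pair Oskar–Rosa via Oskar – Nora – Mona – Rosa. So the diameter is 3.

3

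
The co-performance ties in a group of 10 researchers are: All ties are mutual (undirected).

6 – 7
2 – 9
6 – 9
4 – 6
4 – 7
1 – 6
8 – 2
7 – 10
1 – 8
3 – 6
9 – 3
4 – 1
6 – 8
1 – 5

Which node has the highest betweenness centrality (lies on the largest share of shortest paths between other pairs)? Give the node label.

6

Unnormalized betweenness of each node: 1:53/6, 2:1/2, 3:0, 4:2, 5:0, 6:56/3, 7:8, 8:25/6, 9:17/6, 10:0.
6 has the largest value, 56/3, making it the main broker — the node through which the most shortest paths run.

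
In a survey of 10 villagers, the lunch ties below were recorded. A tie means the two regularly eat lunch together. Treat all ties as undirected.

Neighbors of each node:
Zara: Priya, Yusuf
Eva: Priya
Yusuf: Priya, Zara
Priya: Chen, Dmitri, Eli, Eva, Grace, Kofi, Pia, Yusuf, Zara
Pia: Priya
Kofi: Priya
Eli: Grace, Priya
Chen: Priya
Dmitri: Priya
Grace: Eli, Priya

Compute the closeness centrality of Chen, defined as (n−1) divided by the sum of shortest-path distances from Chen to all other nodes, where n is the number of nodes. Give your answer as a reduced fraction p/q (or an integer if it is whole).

9/17

Distances from Chen: Dmitri:2, Eli:2, Eva:2, Grace:2, Kofi:2, Pia:2, Priya:1, Yusuf:2, Zara:2. Sum = 17.
n = 10, so closeness = 9/17.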